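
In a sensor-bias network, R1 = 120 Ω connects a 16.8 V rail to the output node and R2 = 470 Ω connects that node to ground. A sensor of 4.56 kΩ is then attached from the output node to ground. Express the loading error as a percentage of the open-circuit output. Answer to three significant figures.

2.05 %

The divider's output (Thévenin) resistance is R1‖R2 = 95.59 Ω.
Fractional drop under load = R_th/(R_th + R_L) = 95.59 / (95.59 + 4560) = 0.02053.
So the output falls by 2.05 %.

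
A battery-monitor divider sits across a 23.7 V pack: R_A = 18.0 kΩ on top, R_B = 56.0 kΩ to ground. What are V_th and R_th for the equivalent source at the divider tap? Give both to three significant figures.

V_th is the open-circuit tap voltage: 23.7 × 56.0/(18.0 + 56.0) = 17.9 V.
With the supply zeroed, R_A and R_B appear in parallel from the tap: R_th = R_A‖R_B = (18.0 × 56.0)/74.00 = 13.6 kΩ.

V_th = 17.9 V, R_th = 13.6 kΩ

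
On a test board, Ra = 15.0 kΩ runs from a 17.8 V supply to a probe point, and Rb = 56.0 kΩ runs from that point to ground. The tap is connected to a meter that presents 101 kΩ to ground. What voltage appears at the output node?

V_out ≈ 12.6 V

The load sits in parallel with Rb: Rb‖R_L = (56.0 × 101) / (56.0 + 101) = 36.03 kΩ.
V_out = 17.8 × 36.03 / (15.0 + 36.03) = 17.8 × 36.03/51.03 = 12.6 V.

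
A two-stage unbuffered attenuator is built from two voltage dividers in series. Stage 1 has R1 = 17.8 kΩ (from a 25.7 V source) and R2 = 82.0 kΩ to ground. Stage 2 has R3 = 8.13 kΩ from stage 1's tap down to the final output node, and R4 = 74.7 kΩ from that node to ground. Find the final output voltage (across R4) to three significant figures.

Stage 2 presents R3+R4 = 82.83 kΩ as a load on stage 1's tap.
Stage 1's lower leg becomes R2‖(R3+R4) = 41.21 kΩ, so V_mid = 25.7 × 41.21/59.01 = 17.95 V.
Stage 2 is itself unloaded: V_out = V_mid × R4/(R3+R4) = 17.95 × 74.7/82.83 = 16.2 V.

V_out ≈ 16.2 V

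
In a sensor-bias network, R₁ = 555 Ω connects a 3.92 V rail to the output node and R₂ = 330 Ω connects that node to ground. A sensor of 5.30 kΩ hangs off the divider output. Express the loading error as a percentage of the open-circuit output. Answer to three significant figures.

3.76 %

The divider's output (Thévenin) resistance is R₁‖R₂ = 206.9 Ω.
Fractional drop under load = R_th/(R_th + R_L) = 206.9 / (206.9 + 5300) = 0.03758.
So the output falls by 3.76 %.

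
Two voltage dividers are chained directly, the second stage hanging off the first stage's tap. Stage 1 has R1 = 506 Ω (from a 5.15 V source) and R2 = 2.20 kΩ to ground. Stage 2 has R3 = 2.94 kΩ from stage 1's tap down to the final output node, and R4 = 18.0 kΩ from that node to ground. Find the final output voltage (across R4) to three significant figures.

V_out ≈ 3.53 V

Stage 2 presents R3+R4 = 20940 Ω as a load on stage 1's tap.
Stage 1's lower leg becomes R2‖(R3+R4) = 1991 Ω, so V_mid = 5.15 × 1991/2497 = 4.106 V.
Stage 2 is itself unloaded: V_out = V_mid × R4/(R3+R4) = 4.106 × 18000/20940 = 3.53 V.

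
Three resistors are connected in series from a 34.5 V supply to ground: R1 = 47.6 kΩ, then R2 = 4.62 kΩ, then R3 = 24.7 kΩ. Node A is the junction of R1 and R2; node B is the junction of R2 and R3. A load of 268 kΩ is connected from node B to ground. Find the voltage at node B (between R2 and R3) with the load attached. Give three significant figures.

V ≈ 10.4 V

At node B, R3 is in parallel with the load: R3‖R_L = 22.62 kΩ.
Below node A the resistance is R2 + (R3‖R_L) = 27.24 kΩ, so V_A = 34.5 × 27.24/74.84 = 12.56 V.
Then V_B = V_A × (R3‖R_L)/(R2 + R3‖R_L) = 12.56 × 22.62/27.24 = 10.4 V.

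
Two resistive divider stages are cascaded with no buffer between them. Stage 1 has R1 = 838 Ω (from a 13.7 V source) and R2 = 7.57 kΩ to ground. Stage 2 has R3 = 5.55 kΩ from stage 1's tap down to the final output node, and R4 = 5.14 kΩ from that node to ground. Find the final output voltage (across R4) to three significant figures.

V_out ≈ 5.54 V

Stage 2 presents R3+R4 = 10690 Ω as a load on stage 1's tap.
Stage 1's lower leg becomes R2‖(R3+R4) = 4432 Ω, so V_mid = 13.7 × 4432/5270 = 11.52 V.
Stage 2 is itself unloaded: V_out = V_mid × R4/(R3+R4) = 11.52 × 5140/10690 = 5.54 V.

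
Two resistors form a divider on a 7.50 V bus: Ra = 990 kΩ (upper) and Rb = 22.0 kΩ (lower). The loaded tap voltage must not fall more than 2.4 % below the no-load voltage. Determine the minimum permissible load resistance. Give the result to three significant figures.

Output resistance R_th = Ra‖Rb = (990 × 22.0)/1012 = 21.52 kΩ.
The fractional drop is R_th/(R_th + R_L); requiring this ≤ 0.0240 gives R_L ≥ R_th(1/0.0240 − 1) = 21.52 × 40.67 = 875 kΩ.

R_L(min) ≈ 875 kΩ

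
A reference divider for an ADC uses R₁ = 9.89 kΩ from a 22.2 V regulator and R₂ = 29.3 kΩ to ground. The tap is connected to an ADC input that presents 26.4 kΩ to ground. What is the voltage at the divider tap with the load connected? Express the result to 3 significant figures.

V_out ≈ 13.0 V

The load sits in parallel with R₂: R₂‖R_L = (29.3 × 26.4) / (29.3 + 26.4) = 13.89 kΩ.
V_out = 22.2 × 13.89 / (9.89 + 13.89) = 22.2 × 13.89/23.78 = 13.0 V.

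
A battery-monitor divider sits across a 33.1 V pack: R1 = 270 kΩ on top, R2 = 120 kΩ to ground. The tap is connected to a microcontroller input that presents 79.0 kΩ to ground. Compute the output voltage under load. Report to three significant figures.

V_out ≈ 4.96 V

The load sits in parallel with R2: R2‖R_L = (120 × 79.0) / (120 + 79.0) = 47.64 kΩ.
V_out = 33.1 × 47.64 / (270 + 47.64) = 33.1 × 47.64/317.6 = 4.96 V.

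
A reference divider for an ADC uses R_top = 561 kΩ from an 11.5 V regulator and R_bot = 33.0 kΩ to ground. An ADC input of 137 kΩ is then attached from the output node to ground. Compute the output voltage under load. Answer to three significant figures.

The load sits in parallel with R_bot: R_bot‖R_L = (33.0 × 137) / (33.0 + 137) = 26.59 kΩ.
V_out = 11.5 × 26.59 / (561 + 26.59) = 11.5 × 26.59/587.6 = 0.520 V.

V_out ≈ 0.520 V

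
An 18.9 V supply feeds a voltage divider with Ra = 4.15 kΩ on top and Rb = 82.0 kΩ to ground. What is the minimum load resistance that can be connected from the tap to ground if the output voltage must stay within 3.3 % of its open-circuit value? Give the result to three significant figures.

R_L(min) ≈ 116 kΩ

Output resistance R_th = Ra‖Rb = (4.15 × 82.0)/86.15 = 3.950 kΩ.
The fractional drop is R_th/(R_th + R_L); requiring this ≤ 0.0330 gives R_L ≥ R_th(1/0.0330 − 1) = 3.950 × 29.30 = 116 kΩ.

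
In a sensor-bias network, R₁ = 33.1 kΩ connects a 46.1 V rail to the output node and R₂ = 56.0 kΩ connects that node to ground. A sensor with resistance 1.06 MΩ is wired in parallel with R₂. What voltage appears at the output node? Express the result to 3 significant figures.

V_out ≈ 28.4 V

The load sits in parallel with R₂: R₂‖R_L = (56.0 × 1060) / (56.0 + 1060) = 53.19 kΩ.
V_out = 46.1 × 53.19 / (33.1 + 53.19) = 46.1 × 53.19/86.29 = 28.4 V.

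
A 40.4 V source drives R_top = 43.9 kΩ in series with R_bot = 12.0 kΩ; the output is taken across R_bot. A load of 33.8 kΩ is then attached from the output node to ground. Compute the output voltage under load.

The load sits in parallel with R_bot: R_bot‖R_L = (12.0 × 33.8) / (12.0 + 33.8) = 8.856 kΩ.
V_out = 40.4 × 8.856 / (43.9 + 8.856) = 40.4 × 8.856/52.76 = 6.78 V.
(Unloaded it would have been 8.67 V.)

V_out ≈ 6.78 V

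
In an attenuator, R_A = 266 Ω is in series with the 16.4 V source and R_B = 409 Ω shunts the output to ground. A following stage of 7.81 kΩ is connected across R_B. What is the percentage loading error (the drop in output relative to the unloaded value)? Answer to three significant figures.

2.02 %

The divider's output (Thévenin) resistance is R_A‖R_B = 161.2 Ω.
Fractional drop under load = R_th/(R_th + R_L) = 161.2 / (161.2 + 7810) = 0.02022.
So the output falls by 2.02 %.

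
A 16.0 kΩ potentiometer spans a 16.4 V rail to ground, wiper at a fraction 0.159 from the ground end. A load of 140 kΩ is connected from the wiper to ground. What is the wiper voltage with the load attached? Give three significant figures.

The wiper splits the pot into (1−α)R = 13.46 kΩ above and αR = 2.544 kΩ below.
Lower section ‖ load = 2.499 kΩ.
V_wiper = 16.4 × 2.499/(13.46 + 2.499) = 2.57 V.

V ≈ 2.57 V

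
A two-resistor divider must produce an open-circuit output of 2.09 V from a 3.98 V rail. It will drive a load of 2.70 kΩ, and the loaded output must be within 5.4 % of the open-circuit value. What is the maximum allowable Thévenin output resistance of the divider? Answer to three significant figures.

Loading drop = R_th/(R_th + R_L) ≤ 0.0540, so R_th ≤ R_L · ε/(1−ε) = 2.70 kΩ × 0.0540/0.9460 = 154 Ω.
(Any R1, R2 with R2/(R1+R2) = 0.525 and R1‖R2 ≤ 154 Ω will meet the spec.)

R_th ≤ 154 Ω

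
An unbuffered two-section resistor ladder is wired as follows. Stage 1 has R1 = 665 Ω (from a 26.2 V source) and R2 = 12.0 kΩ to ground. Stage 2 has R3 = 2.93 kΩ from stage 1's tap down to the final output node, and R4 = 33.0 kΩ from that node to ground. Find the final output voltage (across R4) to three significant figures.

Stage 2 presents R3+R4 = 35930 Ω as a load on stage 1's tap.
Stage 1's lower leg becomes R2‖(R3+R4) = 8996 Ω, so V_mid = 26.2 × 8996/9661 = 24.40 V.
Stage 2 is itself unloaded: V_out = V_mid × R4/(R3+R4) = 24.40 × 33000/35930 = 22.4 V.

V_out ≈ 22.4 V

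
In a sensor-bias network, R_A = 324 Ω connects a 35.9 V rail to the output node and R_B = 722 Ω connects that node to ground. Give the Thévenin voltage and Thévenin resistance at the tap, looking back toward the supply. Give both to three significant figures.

V_th = 24.8 V, R_th = 224 Ω

V_th is the open-circuit tap voltage: 35.9 × 722/(324 + 722) = 24.8 V.
With the supply zeroed, R_A and R_B appear in parallel from the tap: R_th = R_A‖R_B = (324 × 722)/1046 = 224 Ω.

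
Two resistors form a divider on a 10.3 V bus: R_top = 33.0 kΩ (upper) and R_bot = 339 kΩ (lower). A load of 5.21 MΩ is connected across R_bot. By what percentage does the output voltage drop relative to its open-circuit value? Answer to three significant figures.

The divider's output (Thévenin) resistance is R_top‖R_bot = 30.07 kΩ.
Fractional drop under load = R_th/(R_th + R_L) = 30.07 / (30.07 + 5210) = 0.005739.
So the output falls by 0.574 %.

0.574 %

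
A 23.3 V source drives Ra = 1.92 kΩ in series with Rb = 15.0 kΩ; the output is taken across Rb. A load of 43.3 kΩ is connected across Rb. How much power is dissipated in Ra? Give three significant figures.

Total resistance from the source is Ra + (Rb‖R_L) = 13.06 kΩ, so I = 23.3/13.06 kΩ = 1.784 mA.
P = I²·Ra = (1.784 mA)² × 1.92 kΩ = 6.11 mW.

P ≈ 6.11 mW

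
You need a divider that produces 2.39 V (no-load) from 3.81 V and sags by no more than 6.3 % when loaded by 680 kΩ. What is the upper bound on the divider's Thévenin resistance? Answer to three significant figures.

Loading drop = R_th/(R_th + R_L) ≤ 0.0630, so R_th ≤ R_L · ε/(1−ε) = 680 kΩ × 0.0630/0.9370 = 45.7 kΩ.

R_th ≤ 45.7 kΩ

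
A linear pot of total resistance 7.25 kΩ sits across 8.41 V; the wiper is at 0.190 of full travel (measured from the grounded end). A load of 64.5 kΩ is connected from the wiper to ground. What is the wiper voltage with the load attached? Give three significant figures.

V ≈ 1.57 V

The wiper splits the pot into (1−α)R = 5.872 kΩ above and αR = 1.377 kΩ below.
Lower section ‖ load = 1.349 kΩ.
V_wiper = 8.41 × 1.349/(5.872 + 1.349) = 1.57 V.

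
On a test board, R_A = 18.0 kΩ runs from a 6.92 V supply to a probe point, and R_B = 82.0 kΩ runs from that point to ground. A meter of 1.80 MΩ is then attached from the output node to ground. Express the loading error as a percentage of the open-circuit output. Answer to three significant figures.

0.813 %

The divider's output (Thévenin) resistance is R_A‖R_B = 14.76 kΩ.
Fractional drop under load = R_th/(R_th + R_L) = 14.76 / (14.76 + 1800) = 0.008133.
So the output falls by 0.813 %.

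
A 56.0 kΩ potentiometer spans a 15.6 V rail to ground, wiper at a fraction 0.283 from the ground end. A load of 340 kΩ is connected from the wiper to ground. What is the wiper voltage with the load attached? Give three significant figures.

V ≈ 4.27 V

The wiper splits the pot into (1−α)R = 40.15 kΩ above and αR = 15.85 kΩ below.
Lower section ‖ load = 15.14 kΩ.
V_wiper = 15.6 × 15.14/(40.15 + 15.14) = 4.27 V.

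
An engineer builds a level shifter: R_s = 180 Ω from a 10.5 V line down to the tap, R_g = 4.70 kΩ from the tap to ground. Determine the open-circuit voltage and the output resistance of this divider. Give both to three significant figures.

V_th is the open-circuit tap voltage: 10.5 × 4700/(180 + 4700) = 10.1 V.
With the supply zeroed, R_s and R_g appear in parallel from the tap: R_th = R_s‖R_g = (180 × 4700)/4880 = 173 Ω.

V_th = 10.1 V, R_th = 173 Ω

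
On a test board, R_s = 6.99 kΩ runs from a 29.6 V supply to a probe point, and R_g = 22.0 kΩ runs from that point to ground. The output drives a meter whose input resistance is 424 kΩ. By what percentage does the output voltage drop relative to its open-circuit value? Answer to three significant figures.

The divider's output (Thévenin) resistance is R_s‖R_g = 5.305 kΩ.
Fractional drop under load = R_th/(R_th + R_L) = 5.305 / (5.305 + 424) = 0.01236.
So the output falls by 1.24 %.

1.24 %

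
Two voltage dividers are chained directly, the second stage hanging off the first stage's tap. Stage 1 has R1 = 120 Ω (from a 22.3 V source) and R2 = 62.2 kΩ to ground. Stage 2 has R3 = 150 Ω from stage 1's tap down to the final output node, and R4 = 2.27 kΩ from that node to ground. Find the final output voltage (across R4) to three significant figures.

Stage 2 presents R3+R4 = 2420 Ω as a load on stage 1's tap.
Stage 1's lower leg becomes R2‖(R3+R4) = 2329 Ω, so V_mid = 22.3 × 2329/2449 = 21.21 V.
Stage 2 is itself unloaded: V_out = V_mid × R4/(R3+R4) = 21.21 × 2270/2420 = 19.9 V.

V_out ≈ 19.9 V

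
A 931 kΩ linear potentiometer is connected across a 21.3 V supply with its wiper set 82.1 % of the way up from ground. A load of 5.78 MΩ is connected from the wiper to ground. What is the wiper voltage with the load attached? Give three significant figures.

The wiper splits the pot into (1−α)R = 166.6 kΩ above and αR = 764.4 kΩ below.
Lower section ‖ load = 675.1 kΩ.
V_wiper = 21.3 × 675.1/(166.6 + 675.1) = 17.1 V.

V ≈ 17.1 V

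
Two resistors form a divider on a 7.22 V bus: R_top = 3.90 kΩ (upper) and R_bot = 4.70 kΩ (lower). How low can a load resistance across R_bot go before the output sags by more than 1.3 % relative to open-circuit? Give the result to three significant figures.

Output resistance R_th = R_top‖R_bot = (3.90 × 4.70)/8.600 = 2.131 kΩ.
The fractional drop is R_th/(R_th + R_L); requiring this ≤ 0.0130 gives R_L ≥ R_th(1/0.0130 − 1) = 2.131 × 75.92 = 162 kΩ.

R_L(min) ≈ 162 kΩ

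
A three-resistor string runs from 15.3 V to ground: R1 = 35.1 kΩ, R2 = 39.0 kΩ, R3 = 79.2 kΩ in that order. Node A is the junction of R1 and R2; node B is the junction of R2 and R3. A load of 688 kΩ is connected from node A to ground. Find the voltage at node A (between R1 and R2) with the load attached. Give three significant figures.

V ≈ 11.4 V

Below node A the series string R2+R3 = 118.2 kΩ sits in parallel with the 688 kΩ load: 100.9 kΩ.
V_A = 15.3 × 100.9/(35.1 + 100.9) = 11.4 V.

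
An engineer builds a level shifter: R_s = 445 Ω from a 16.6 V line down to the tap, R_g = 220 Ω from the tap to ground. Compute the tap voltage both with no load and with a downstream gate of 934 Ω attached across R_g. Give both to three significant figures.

Unloaded: 5.49 V; loaded: 4.74 V

Open-circuit: V = 16.6 × 220/(445 + 220) = 5.49 V.
With the load, R_g becomes R_g‖R_L = 178.1 Ω, so V = 16.6 × 178.1/623.1 = 4.74 V.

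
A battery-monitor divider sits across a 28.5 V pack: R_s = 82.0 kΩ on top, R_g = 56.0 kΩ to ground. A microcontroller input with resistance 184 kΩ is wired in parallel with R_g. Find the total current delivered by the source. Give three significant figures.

R_g‖R_L = 42.93 kΩ, so the source sees R_s + R_g‖R_L = 124.9 kΩ.
I = 28.5 V / 124.9 kΩ = 0.228 mA.

I ≈ 0.228 mA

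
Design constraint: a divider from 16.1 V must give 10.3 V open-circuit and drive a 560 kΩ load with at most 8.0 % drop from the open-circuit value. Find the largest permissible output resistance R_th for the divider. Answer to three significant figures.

Loading drop = R_th/(R_th + R_L) ≤ 0.0800, so R_th ≤ R_L · ε/(1−ε) = 560 kΩ × 0.0800/0.9200 = 48.7 kΩ.

R_th ≤ 48.7 kΩ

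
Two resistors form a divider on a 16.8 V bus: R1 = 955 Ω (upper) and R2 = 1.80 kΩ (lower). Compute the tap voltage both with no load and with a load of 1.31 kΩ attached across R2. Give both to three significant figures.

Unloaded: 11.0 V; loaded: 7.44 V

Open-circuit: V = 16.8 × 1800/(955 + 1800) = 11.0 V.
With the load, R2 becomes R2‖R_L = 758.2 Ω, so V = 16.8 × 758.2/1713 = 7.44 V.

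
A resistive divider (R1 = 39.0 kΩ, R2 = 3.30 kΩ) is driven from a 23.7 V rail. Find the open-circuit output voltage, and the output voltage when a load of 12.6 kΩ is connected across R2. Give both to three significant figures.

Unloaded: 1.85 V; loaded: 1.49 V

Open-circuit: V = 23.7 × 3.30/(39.0 + 3.30) = 1.85 V.
With the load, R2 becomes R2‖R_L = 2.615 kΩ, so V = 23.7 × 2.615/41.62 = 1.49 V.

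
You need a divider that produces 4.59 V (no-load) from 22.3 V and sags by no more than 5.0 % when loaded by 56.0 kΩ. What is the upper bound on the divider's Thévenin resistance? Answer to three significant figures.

R_th ≤ 2.95 kΩ

Loading drop = R_th/(R_th + R_L) ≤ 0.0500, so R_th ≤ R_L · ε/(1−ε) = 56.0 kΩ × 0.0500/0.9500 = 2.95 kΩ.
(Any R1, R2 with R2/(R1+R2) = 0.206 and R1‖R2 ≤ 2.95 kΩ will meet the spec.)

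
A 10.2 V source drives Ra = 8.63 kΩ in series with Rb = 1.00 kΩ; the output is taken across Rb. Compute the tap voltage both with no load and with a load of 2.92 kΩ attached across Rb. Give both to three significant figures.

Open-circuit: V = 10.2 × 1.00/(8.63 + 1.00) = 1.06 V.
With the load, Rb becomes Rb‖R_L = 0.7449 kΩ, so V = 10.2 × 0.7449/9.375 = 0.810 V.

Unloaded: 1.06 V; loaded: 0.810 V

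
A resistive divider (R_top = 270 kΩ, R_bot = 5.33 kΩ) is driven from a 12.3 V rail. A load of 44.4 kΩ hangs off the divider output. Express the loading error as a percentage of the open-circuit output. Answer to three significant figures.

The divider's output (Thévenin) resistance is R_top‖R_bot = 5.227 kΩ.
Fractional drop under load = R_th/(R_th + R_L) = 5.227 / (5.227 + 44.4) = 0.1053.
So the output falls by 10.5 %.

10.5 %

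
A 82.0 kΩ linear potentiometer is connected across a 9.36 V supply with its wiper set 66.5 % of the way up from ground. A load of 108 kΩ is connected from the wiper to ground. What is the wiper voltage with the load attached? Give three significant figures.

The wiper splits the pot into (1−α)R = 27.47 kΩ above and αR = 54.53 kΩ below.
Lower section ‖ load = 36.23 kΩ.
V_wiper = 9.36 × 36.23/(27.47 + 36.23) = 5.32 V.

V ≈ 5.32 V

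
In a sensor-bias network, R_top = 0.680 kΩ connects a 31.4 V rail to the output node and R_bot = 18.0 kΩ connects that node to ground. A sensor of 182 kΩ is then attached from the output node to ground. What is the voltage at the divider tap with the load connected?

V_out ≈ 30.1 V

The load sits in parallel with R_bot: R_bot‖R_L = (18000 × 182000) / (18000 + 182000) = 16380 Ω.
V_out = 31.4 × 16380 / (680 + 16380) = 31.4 × 16380/17060 = 30.1 V.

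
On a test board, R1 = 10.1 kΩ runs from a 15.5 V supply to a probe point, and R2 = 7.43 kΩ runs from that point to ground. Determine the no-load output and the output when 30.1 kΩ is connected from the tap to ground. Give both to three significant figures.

Unloaded: 6.57 V; loaded: 5.75 V

Open-circuit: V = 15.5 × 7.43/(10.1 + 7.43) = 6.57 V.
With the load, R2 becomes R2‖R_L = 5.959 kΩ, so V = 15.5 × 5.959/16.06 = 5.75 V.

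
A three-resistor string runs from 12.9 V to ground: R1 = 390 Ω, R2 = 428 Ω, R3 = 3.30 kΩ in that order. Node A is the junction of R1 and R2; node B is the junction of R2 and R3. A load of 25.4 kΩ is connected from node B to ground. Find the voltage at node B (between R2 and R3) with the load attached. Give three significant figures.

V ≈ 10.1 V

At node B, R3 is in parallel with the load: R3‖R_L = 2921 Ω.
Below node A the resistance is R2 + (R3‖R_L) = 3349 Ω, so V_A = 12.9 × 3349/3739 = 11.55 V.
Then V_B = V_A × (R3‖R_L)/(R2 + R3‖R_L) = 11.55 × 2921/3349 = 10.1 V.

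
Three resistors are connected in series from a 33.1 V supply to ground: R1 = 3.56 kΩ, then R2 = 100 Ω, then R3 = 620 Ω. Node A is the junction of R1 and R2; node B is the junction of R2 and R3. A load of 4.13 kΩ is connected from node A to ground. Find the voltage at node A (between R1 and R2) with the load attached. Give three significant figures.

V ≈ 4.86 V

Below node A the series string R2+R3 = 720.0 Ω sits in parallel with the 4130 Ω load: 613.1 Ω.
V_A = 33.1 × 613.1/(3560 + 613.1) = 4.86 V.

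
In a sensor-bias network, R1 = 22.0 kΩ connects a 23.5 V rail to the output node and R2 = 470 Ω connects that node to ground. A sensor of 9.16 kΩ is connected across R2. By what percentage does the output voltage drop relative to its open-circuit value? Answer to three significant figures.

4.78 %

The divider's output (Thévenin) resistance is R1‖R2 = 460.2 Ω.
Fractional drop under load = R_th/(R_th + R_L) = 460.2 / (460.2 + 9160) = 0.04783.
So the output falls by 4.78 %.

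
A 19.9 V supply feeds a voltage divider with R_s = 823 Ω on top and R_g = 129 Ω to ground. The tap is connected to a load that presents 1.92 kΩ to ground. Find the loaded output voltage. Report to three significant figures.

V_out ≈ 2.55 V

The load sits in parallel with R_g: R_g‖R_L = (129 × 1920) / (129 + 1920) = 120.9 Ω.
V_out = 19.9 × 120.9 / (823 + 120.9) = 19.9 × 120.9/943.9 = 2.55 V.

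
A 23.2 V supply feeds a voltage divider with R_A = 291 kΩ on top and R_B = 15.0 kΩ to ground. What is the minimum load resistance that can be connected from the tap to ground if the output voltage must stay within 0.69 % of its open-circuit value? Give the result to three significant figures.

Output resistance R_th = R_A‖R_B = (291 × 15.0)/306.0 = 14.26 kΩ.
The fractional drop is R_th/(R_th + R_L); requiring this ≤ 0.00690 gives R_L ≥ R_th(1/0.00690 − 1) = 14.26 × 143.9 = 2.05 MΩ.

R_L(min) ≈ 2.05 MΩ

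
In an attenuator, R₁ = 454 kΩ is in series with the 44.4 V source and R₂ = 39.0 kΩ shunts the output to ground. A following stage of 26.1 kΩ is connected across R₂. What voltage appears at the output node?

The load sits in parallel with R₂: R₂‖R_L = (39.0 × 26.1) / (39.0 + 26.1) = 15.64 kΩ.
V_out = 44.4 × 15.64 / (454 + 15.64) = 44.4 × 15.64/469.6 = 1.48 V.

V_out ≈ 1.48 V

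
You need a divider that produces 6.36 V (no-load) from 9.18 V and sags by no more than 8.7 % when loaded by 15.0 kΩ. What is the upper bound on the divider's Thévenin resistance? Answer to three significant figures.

R_th ≤ 1.43 kΩ

Loading drop = R_th/(R_th + R_L) ≤ 0.0870, so R_th ≤ R_L · ε/(1−ε) = 15.0 kΩ × 0.0870/0.9130 = 1.43 kΩ.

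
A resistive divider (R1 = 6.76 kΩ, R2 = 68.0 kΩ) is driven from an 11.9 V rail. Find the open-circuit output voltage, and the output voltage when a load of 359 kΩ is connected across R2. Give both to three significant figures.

Unloaded: 10.8 V; loaded: 10.6 V

Open-circuit: V = 11.9 × 68.0/(6.76 + 68.0) = 10.8 V.
With the load, R2 becomes R2‖R_L = 57.17 kΩ, so V = 11.9 × 57.17/63.93 = 10.6 V.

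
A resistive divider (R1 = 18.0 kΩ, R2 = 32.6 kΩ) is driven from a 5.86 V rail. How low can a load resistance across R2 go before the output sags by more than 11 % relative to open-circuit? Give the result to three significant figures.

Output resistance R_th = R1‖R2 = (18.0 × 32.6)/50.60 = 11.60 kΩ.
The fractional drop is R_th/(R_th + R_L); requiring this ≤ 0.110 gives R_L ≥ R_th(1/0.110 − 1) = 11.60 × 8.091 = 93.8 kΩ.

R_L(min) ≈ 93.8 kΩ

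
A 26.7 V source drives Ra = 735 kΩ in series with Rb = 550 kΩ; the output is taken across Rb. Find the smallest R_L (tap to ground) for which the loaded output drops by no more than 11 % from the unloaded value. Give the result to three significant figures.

Output resistance R_th = Ra‖Rb = (735 × 550)/1285 = 314.6 kΩ.
The fractional drop is R_th/(R_th + R_L); requiring this ≤ 0.110 gives R_L ≥ R_th(1/0.110 − 1) = 314.6 × 8.091 = 2.55 MΩ.

R_L(min) ≈ 2.55 MΩ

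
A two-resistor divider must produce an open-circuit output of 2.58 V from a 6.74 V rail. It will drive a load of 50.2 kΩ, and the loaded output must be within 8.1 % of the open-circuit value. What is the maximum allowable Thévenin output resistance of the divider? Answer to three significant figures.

Loading drop = R_th/(R_th + R_L) ≤ 0.0810, so R_th ≤ R_L · ε/(1−ε) = 50.2 kΩ × 0.0810/0.9190 = 4.42 kΩ.
(Any R1, R2 with R2/(R1+R2) = 0.383 and R1‖R2 ≤ 4.42 kΩ will meet the spec.)

R_th ≤ 4.42 kΩ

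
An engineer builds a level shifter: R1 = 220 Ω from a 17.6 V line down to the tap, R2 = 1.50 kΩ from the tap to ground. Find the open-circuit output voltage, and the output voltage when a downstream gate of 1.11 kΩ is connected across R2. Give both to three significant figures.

Open-circuit: V = 17.6 × 1500/(220 + 1500) = 15.3 V.
With the load, R2 becomes R2‖R_L = 637.9 Ω, so V = 17.6 × 637.9/857.9 = 13.1 V.

Unloaded: 15.3 V; loaded: 13.1 V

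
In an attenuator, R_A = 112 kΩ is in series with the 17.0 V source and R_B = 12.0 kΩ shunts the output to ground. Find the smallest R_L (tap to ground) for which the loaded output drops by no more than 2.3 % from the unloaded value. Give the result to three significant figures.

Output resistance R_th = R_A‖R_B = (112 × 12.0)/124.0 = 10.84 kΩ.
The fractional drop is R_th/(R_th + R_L); requiring this ≤ 0.0230 gives R_L ≥ R_th(1/0.0230 − 1) = 10.84 × 42.48 = 460 kΩ.

R_L(min) ≈ 460 kΩ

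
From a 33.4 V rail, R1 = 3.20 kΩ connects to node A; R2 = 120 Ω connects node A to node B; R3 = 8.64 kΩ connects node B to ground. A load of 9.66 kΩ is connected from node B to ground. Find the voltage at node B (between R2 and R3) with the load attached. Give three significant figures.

V ≈ 19.3 V

At node B, R3 is in parallel with the load: R3‖R_L = 4561 Ω.
Below node A the resistance is R2 + (R3‖R_L) = 4681 Ω, so V_A = 33.4 × 4681/7881 = 19.84 V.
Then V_B = V_A × (R3‖R_L)/(R2 + R3‖R_L) = 19.84 × 4561/4681 = 19.3 V.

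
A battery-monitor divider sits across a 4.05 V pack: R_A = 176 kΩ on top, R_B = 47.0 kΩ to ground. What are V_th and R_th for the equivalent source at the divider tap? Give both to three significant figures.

V_th is the open-circuit tap voltage: 4.05 × 47.0/(176 + 47.0) = 0.854 V.
With the supply zeroed, R_A and R_B appear in parallel from the tap: R_th = R_A‖R_B = (176 × 47.0)/223.0 = 37.1 kΩ.

V_th = 0.854 V, R_th = 37.1 kΩ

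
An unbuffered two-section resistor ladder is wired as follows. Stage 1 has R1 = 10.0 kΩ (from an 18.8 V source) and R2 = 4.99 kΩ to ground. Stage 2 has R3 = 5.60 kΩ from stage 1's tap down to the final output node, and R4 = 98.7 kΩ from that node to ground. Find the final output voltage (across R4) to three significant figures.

V_out ≈ 5.74 V

Stage 2 presents R3+R4 = 104.3 kΩ as a load on stage 1's tap.
Stage 1's lower leg becomes R2‖(R3+R4) = 4.762 kΩ, so V_mid = 18.8 × 4.762/14.76 = 6.065 V.
Stage 2 is itself unloaded: V_out = V_mid × R4/(R3+R4) = 6.065 × 98.7/104.3 = 5.74 V.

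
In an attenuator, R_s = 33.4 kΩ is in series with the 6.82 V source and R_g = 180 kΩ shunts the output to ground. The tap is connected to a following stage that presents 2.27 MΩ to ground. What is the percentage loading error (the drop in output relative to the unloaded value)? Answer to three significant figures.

The divider's output (Thévenin) resistance is R_s‖R_g = 28.17 kΩ.
Fractional drop under load = R_th/(R_th + R_L) = 28.17 / (28.17 + 2270) = 0.01226.
So the output falls by 1.23 %.

1.23 %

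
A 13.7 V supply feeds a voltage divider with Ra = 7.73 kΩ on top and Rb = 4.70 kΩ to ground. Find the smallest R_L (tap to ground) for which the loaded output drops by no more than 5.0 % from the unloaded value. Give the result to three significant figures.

R_L(min) ≈ 55.5 kΩ

Output resistance R_th = Ra‖Rb = (7.73 × 4.70)/12.43 = 2.923 kΩ.
The fractional drop is R_th/(R_th + R_L); requiring this ≤ 0.0500 gives R_L ≥ R_th(1/0.0500 − 1) = 2.923 × 19.00 = 55.5 kΩ.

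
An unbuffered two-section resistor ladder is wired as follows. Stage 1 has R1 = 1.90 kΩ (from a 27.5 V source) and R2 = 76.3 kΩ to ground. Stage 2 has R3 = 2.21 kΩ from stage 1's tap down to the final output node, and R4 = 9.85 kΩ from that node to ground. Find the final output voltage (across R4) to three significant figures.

V_out ≈ 19.0 V

Stage 2 presents R3+R4 = 12.06 kΩ as a load on stage 1's tap.
Stage 1's lower leg becomes R2‖(R3+R4) = 10.41 kΩ, so V_mid = 27.5 × 10.41/12.31 = 23.26 V.
Stage 2 is itself unloaded: V_out = V_mid × R4/(R3+R4) = 23.26 × 9.85/12.06 = 19.0 V.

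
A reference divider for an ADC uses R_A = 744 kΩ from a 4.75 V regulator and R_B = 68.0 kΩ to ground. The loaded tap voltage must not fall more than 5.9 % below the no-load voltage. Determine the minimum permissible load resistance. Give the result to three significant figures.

Output resistance R_th = R_A‖R_B = (744 × 68.0)/812.0 = 62.31 kΩ.
The fractional drop is R_th/(R_th + R_L); requiring this ≤ 0.0590 gives R_L ≥ R_th(1/0.0590 − 1) = 62.31 × 15.95 = 994 kΩ.

R_L(min) ≈ 994 kΩ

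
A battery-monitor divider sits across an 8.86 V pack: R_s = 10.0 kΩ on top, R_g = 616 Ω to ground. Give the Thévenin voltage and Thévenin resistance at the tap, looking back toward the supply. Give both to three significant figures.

V_th = 0.514 V, R_th = 580 Ω

V_th is the open-circuit tap voltage: 8.86 × 616/(10000 + 616) = 0.514 V.
With the supply zeroed, R_s and R_g appear in parallel from the tap: R_th = R_s‖R_g = (10000 × 616)/10620 = 580 Ω.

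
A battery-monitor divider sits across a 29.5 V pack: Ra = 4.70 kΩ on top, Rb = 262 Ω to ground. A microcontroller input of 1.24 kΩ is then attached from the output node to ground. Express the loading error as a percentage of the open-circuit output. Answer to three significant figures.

16.7 %

Unloaded V = 29.5 × 262/4962 = 1.558 V.
Loaded: Rb‖R_L = 216.3 Ω, giving V = 29.5 × 216.3/4916 = 1.298 V.
Drop = (1.558 − 1.298) / 1.558 = 16.7 %.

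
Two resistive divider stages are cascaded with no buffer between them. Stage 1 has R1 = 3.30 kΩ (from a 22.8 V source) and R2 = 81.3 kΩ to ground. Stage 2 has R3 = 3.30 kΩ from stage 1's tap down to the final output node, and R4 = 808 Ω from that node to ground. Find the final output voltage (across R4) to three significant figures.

Stage 2 presents R3+R4 = 4108 Ω as a load on stage 1's tap.
Stage 1's lower leg becomes R2‖(R3+R4) = 3910 Ω, so V_mid = 22.8 × 3910/7210 = 12.37 V.
Stage 2 is itself unloaded: V_out = V_mid × R4/(R3+R4) = 12.37 × 808/4108 = 2.43 V.

V_out ≈ 2.43 V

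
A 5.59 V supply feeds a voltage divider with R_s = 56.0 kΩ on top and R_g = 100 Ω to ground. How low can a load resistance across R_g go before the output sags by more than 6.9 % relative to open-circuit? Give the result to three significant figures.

Output resistance R_th = R_s‖R_g = (56000 × 100)/56100 = 99.82 Ω.
The fractional drop is R_th/(R_th + R_L); requiring this ≤ 0.0690 gives R_L ≥ R_th(1/0.0690 − 1) = 99.82 × 13.49 = 1.35 kΩ.

R_L(min) ≈ 1.35 kΩ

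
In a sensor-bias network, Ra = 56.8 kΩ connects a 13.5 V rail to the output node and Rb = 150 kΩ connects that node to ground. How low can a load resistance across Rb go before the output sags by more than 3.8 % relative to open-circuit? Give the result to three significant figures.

Output resistance R_th = Ra‖Rb = (56.8 × 150)/206.8 = 41.20 kΩ.
The fractional drop is R_th/(R_th + R_L); requiring this ≤ 0.0380 gives R_L ≥ R_th(1/0.0380 − 1) = 41.20 × 25.32 = 1.04 MΩ.

R_L(min) ≈ 1.04 MΩ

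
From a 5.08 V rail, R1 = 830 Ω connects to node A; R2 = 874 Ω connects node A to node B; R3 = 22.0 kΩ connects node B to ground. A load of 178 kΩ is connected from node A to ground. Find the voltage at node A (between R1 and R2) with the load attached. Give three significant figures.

V ≈ 4.88 V

Below node A the series string R2+R3 = 22870 Ω sits in parallel with the 178000 Ω load: 20270 Ω.
V_A = 5.08 × 20270/(830 + 20270) = 4.88 V.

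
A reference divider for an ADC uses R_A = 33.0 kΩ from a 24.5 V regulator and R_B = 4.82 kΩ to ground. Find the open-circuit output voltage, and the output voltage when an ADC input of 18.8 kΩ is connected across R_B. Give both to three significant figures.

Open-circuit: V = 24.5 × 4.82/(33.0 + 4.82) = 3.12 V.
With the load, R_B becomes R_B‖R_L = 3.836 kΩ, so V = 24.5 × 3.836/36.84 = 2.55 V.

Unloaded: 3.12 V; loaded: 2.55 V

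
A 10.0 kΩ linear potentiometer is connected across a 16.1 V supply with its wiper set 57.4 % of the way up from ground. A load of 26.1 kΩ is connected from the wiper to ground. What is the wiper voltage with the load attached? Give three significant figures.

The wiper splits the pot into (1−α)R = 4.260 kΩ above and αR = 5.740 kΩ below.
Lower section ‖ load = 4.705 kΩ.
V_wiper = 16.1 × 4.705/(4.260 + 4.705) = 8.45 V.

V ≈ 8.45 V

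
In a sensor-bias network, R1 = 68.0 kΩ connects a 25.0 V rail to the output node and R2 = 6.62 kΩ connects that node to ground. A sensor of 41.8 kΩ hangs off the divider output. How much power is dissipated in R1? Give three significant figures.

P ≈ 7.82 mW

Total resistance from the source is R1 + (R2‖R_L) = 73.71 kΩ, so I = 25.0/73.71 kΩ = 0.3391 mA.
P = I²·R1 = (0.3391 mA)² × 68.0 kΩ = 7.82 mW.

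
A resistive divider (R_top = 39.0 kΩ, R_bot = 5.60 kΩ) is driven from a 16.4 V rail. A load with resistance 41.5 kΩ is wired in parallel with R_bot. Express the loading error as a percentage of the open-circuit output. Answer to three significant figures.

The divider's output (Thévenin) resistance is R_top‖R_bot = 4.897 kΩ.
Fractional drop under load = R_th/(R_th + R_L) = 4.897 / (4.897 + 41.5) = 0.1055.
So the output falls by 10.6 %.

10.6 %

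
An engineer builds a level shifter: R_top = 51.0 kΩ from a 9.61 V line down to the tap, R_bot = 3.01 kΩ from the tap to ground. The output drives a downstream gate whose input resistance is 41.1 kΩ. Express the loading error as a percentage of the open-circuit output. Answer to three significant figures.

6.47 %

The divider's output (Thévenin) resistance is R_top‖R_bot = 2.842 kΩ.
Fractional drop under load = R_th/(R_th + R_L) = 2.842 / (2.842 + 41.1) = 0.06468.
So the output falls by 6.47 %.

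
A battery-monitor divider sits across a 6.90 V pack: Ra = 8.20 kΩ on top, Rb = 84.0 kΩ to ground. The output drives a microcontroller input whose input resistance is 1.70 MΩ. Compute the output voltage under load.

V_out ≈ 6.26 V

The load sits in parallel with Rb: Rb‖R_L = (84.0 × 1700) / (84.0 + 1700) = 80.04 kΩ.
V_out = 6.90 × 80.04 / (8.20 + 80.04) = 6.90 × 80.04/88.24 = 6.26 V.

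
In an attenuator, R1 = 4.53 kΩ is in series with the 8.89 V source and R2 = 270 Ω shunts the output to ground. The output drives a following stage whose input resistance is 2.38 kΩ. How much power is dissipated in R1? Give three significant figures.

P ≈ 15.7 mW

Total resistance from the source is R1 + (R2‖R_L) = 4772 Ω, so I = 8.89/4772 Ω = 1.863 mA.
P = I²·R1 = (1.863 mA)² × 4.53 kΩ = 15.7 mW.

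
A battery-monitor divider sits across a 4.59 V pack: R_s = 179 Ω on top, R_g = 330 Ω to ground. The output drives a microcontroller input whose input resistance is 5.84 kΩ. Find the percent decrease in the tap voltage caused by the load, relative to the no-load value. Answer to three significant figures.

1.95 %

The divider's output (Thévenin) resistance is R_s‖R_g = 116.1 Ω.
Fractional drop under load = R_th/(R_th + R_L) = 116.1 / (116.1 + 5840) = 0.01948.
So the output falls by 1.95 %.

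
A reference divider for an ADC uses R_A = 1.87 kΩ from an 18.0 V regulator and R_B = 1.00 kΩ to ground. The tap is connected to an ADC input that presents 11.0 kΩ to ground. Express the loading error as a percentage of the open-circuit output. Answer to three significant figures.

5.59 %

The divider's output (Thévenin) resistance is R_A‖R_B = 0.6516 kΩ.
Fractional drop under load = R_th/(R_th + R_L) = 0.6516 / (0.6516 + 11.0) = 0.05592.
So the output falls by 5.59 %.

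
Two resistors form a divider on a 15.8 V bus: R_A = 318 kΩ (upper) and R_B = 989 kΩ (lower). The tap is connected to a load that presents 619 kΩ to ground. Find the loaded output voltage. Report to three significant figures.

V_out ≈ 8.61 V

The load sits in parallel with R_B: R_B‖R_L = (989 × 619) / (989 + 619) = 380.7 kΩ.
V_out = 15.8 × 380.7 / (318 + 380.7) = 15.8 × 380.7/698.7 = 8.61 V.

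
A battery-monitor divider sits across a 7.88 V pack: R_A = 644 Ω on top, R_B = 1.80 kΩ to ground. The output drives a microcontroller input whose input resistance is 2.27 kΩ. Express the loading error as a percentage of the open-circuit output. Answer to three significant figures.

Unloaded V = 7.88 × 1800/2444 = 5.804 V.
Loaded: R_B‖R_L = 1004 Ω, giving V = 7.88 × 1004/1648 = 4.801 V.
Drop = (5.804 − 4.801) / 5.804 = 17.3 %.

17.3 %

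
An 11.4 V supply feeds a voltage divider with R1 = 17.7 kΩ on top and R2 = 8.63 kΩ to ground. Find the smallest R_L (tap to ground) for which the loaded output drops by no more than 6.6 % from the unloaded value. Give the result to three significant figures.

Output resistance R_th = R1‖R2 = (17.7 × 8.63)/26.33 = 5.801 kΩ.
The fractional drop is R_th/(R_th + R_L); requiring this ≤ 0.0660 gives R_L ≥ R_th(1/0.0660 − 1) = 5.801 × 14.15 = 82.1 kΩ.

R_L(min) ≈ 82.1 kΩ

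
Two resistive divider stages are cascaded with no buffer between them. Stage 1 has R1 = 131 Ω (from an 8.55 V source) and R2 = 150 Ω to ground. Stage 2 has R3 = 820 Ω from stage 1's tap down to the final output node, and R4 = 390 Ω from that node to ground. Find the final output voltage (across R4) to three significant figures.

V_out ≈ 1.39 V

Stage 2 presents R3+R4 = 1210 Ω as a load on stage 1's tap.
Stage 1's lower leg becomes R2‖(R3+R4) = 133.5 Ω, so V_mid = 8.55 × 133.5/264.5 = 4.315 V.
Stage 2 is itself unloaded: V_out = V_mid × R4/(R3+R4) = 4.315 × 390/1210 = 1.39 V.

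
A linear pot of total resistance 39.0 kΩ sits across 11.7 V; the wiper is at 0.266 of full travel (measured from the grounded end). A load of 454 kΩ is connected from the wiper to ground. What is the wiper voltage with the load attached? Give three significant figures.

The wiper splits the pot into (1−α)R = 28.63 kΩ above and αR = 10.37 kΩ below.
Lower section ‖ load = 10.14 kΩ.
V_wiper = 11.7 × 10.14/(28.63 + 10.14) = 3.06 V.

V ≈ 3.06 V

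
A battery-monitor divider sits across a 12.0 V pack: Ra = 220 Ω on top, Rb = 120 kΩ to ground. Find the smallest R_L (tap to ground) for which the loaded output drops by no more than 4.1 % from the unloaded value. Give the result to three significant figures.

R_L(min) ≈ 5.14 kΩ

Output resistance R_th = Ra‖Rb = (220 × 120000)/120200 = 219.6 Ω.
The fractional drop is R_th/(R_th + R_L); requiring this ≤ 0.0410 gives R_L ≥ R_th(1/0.0410 − 1) = 219.6 × 23.39 = 5.14 kΩ.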